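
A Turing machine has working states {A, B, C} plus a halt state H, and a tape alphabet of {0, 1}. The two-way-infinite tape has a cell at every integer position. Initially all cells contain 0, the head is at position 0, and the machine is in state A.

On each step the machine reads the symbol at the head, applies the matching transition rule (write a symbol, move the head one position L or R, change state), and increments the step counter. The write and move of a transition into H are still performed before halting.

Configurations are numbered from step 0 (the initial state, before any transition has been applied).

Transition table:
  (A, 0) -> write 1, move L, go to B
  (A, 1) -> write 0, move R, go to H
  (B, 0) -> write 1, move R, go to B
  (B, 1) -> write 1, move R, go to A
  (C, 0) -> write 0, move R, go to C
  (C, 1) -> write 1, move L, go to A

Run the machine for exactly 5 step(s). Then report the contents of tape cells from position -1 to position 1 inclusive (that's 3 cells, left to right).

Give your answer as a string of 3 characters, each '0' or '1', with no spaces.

Answer: 111

Derivation:
Step 1: in state A at pos 0, read 0 -> (A,0)->write 1,move L,goto B. Now: state=B, head=-1, tape[-2..1]=0010 (head:  ^)
Step 2: in state B at pos -1, read 0 -> (B,0)->write 1,move R,goto B. Now: state=B, head=0, tape[-2..1]=0110 (head:   ^)
Step 3: in state B at pos 0, read 1 -> (B,1)->write 1,move R,goto A. Now: state=A, head=1, tape[-2..2]=01100 (head:    ^)
Step 4: in state A at pos 1, read 0 -> (A,0)->write 1,move L,goto B. Now: state=B, head=0, tape[-2..2]=01110 (head:   ^)
Step 5: in state B at pos 0, read 1 -> (B,1)->write 1,move R,goto A. Now: state=A, head=1, tape[-2..2]=01110 (head:    ^)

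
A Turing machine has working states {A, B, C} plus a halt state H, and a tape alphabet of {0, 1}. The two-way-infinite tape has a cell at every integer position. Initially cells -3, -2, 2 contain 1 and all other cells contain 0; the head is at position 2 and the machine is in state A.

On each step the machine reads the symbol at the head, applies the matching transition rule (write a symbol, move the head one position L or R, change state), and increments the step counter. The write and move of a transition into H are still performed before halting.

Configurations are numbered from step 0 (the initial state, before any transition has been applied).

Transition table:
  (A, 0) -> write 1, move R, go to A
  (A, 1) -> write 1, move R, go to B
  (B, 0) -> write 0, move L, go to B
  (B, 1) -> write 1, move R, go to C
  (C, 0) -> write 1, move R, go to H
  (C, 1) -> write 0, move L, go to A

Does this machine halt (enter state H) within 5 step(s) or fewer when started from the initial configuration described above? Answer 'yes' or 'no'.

Step 1: in state A at pos 2, read 1 -> (A,1)->write 1,move R,goto B. Now: state=B, head=3, tape[-4..4]=011000100 (head:        ^)
Step 2: in state B at pos 3, read 0 -> (B,0)->write 0,move L,goto B. Now: state=B, head=2, tape[-4..4]=011000100 (head:       ^)
Step 3: in state B at pos 2, read 1 -> (B,1)->write 1,move R,goto C. Now: state=C, head=3, tape[-4..4]=011000100 (head:        ^)
Step 4: in state C at pos 3, read 0 -> (C,0)->write 1,move R,goto H. Now: state=H, head=4, tape[-4..5]=0110001100 (head:         ^)
State H reached at step 4; 4 <= 5 -> yes

Answer: yes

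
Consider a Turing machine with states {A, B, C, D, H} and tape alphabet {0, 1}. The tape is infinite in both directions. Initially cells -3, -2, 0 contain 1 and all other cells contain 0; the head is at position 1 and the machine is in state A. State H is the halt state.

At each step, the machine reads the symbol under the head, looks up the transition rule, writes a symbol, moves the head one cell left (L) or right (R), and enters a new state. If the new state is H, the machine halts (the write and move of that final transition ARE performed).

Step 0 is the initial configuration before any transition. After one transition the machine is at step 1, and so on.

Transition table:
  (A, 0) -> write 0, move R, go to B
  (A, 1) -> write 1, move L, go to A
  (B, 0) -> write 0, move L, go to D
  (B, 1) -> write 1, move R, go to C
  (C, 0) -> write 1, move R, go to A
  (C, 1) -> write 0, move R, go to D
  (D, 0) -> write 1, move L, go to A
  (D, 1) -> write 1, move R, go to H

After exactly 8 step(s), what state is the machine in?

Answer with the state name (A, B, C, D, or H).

Answer: A

Derivation:
Step 1: in state A at pos 1, read 0 -> (A,0)->write 0,move R,goto B. Now: state=B, head=2, tape[-4..3]=01101000 (head:       ^)
Step 2: in state B at pos 2, read 0 -> (B,0)->write 0,move L,goto D. Now: state=D, head=1, tape[-4..3]=01101000 (head:      ^)
Step 3: in state D at pos 1, read 0 -> (D,0)->write 1,move L,goto A. Now: state=A, head=0, tape[-4..3]=01101100 (head:     ^)
Step 4: in state A at pos 0, read 1 -> (A,1)->write 1,move L,goto A. Now: state=A, head=-1, tape[-4..3]=01101100 (head:    ^)
Step 5: in state A at pos -1, read 0 -> (A,0)->write 0,move R,goto B. Now: state=B, head=0, tape[-4..3]=01101100 (head:     ^)
Step 6: in state B at pos 0, read 1 -> (B,1)->write 1,move R,goto C. Now: state=C, head=1, tape[-4..3]=01101100 (head:      ^)
Step 7: in state C at pos 1, read 1 -> (C,1)->write 0,move R,goto D. Now: state=D, head=2, tape[-4..3]=01101000 (head:       ^)
Step 8: in state D at pos 2, read 0 -> (D,0)->write 1,move L,goto A. Now: state=A, head=1, tape[-4..3]=01101010 (head:      ^)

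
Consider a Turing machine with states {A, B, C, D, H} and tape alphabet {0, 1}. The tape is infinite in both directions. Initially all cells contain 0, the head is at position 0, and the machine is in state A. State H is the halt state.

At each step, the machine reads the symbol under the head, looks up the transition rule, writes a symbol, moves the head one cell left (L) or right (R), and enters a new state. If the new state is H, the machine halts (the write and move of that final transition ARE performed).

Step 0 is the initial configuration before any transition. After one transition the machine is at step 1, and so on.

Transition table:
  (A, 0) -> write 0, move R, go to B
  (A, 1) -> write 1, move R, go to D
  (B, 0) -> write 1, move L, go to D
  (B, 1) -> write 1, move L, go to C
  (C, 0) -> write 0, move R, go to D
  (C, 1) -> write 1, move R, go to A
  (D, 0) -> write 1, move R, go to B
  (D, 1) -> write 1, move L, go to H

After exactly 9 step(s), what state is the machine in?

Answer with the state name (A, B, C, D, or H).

Step 1: in state A at pos 0, read 0 -> (A,0)->write 0,move R,goto B. Now: state=B, head=1, tape[-1..2]=0000 (head:   ^)
Step 2: in state B at pos 1, read 0 -> (B,0)->write 1,move L,goto D. Now: state=D, head=0, tape[-1..2]=0010 (head:  ^)
Step 3: in state D at pos 0, read 0 -> (D,0)->write 1,move R,goto B. Now: state=B, head=1, tape[-1..2]=0110 (head:   ^)
Step 4: in state B at pos 1, read 1 -> (B,1)->write 1,move L,goto C. Now: state=C, head=0, tape[-1..2]=0110 (head:  ^)
Step 5: in state C at pos 0, read 1 -> (C,1)->write 1,move R,goto A. Now: state=A, head=1, tape[-1..2]=0110 (head:   ^)
Step 6: in state A at pos 1, read 1 -> (A,1)->write 1,move R,goto D. Now: state=D, head=2, tape[-1..3]=01100 (head:    ^)
Step 7: in state D at pos 2, read 0 -> (D,0)->write 1,move R,goto B. Now: state=B, head=3, tape[-1..4]=011100 (head:     ^)
Step 8: in state B at pos 3, read 0 -> (B,0)->write 1,move L,goto D. Now: state=D, head=2, tape[-1..4]=011110 (head:    ^)
Step 9: in state D at pos 2, read 1 -> (D,1)->write 1,move L,goto H. Now: state=H, head=1, tape[-1..4]=011110 (head:   ^)

Answer: H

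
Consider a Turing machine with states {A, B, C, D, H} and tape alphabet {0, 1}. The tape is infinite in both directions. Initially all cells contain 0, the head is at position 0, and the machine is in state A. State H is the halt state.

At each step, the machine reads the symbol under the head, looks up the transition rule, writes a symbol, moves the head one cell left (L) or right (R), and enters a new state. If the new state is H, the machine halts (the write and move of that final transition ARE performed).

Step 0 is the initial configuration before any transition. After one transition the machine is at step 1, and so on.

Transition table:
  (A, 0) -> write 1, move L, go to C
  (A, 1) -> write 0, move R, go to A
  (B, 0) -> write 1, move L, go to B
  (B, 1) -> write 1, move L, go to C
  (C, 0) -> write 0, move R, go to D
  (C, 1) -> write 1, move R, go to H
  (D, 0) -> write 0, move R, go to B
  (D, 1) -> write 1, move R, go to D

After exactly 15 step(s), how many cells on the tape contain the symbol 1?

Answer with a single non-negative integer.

Answer: 5

Derivation:
Step 1: in state A at pos 0, read 0 -> (A,0)->write 1,move L,goto C. Now: state=C, head=-1, tape[-2..1]=0010 (head:  ^)
Step 2: in state C at pos -1, read 0 -> (C,0)->write 0,move R,goto D. Now: state=D, head=0, tape[-2..1]=0010 (head:   ^)
Step 3: in state D at pos 0, read 1 -> (D,1)->write 1,move R,goto D. Now: state=D, head=1, tape[-2..2]=00100 (head:    ^)
Step 4: in state D at pos 1, read 0 -> (D,0)->write 0,move R,goto B. Now: state=B, head=2, tape[-2..3]=001000 (head:     ^)
Step 5: in state B at pos 2, read 0 -> (B,0)->write 1,move L,goto B. Now: state=B, head=1, tape[-2..3]=001010 (head:    ^)
Step 6: in state B at pos 1, read 0 -> (B,0)->write 1,move L,goto B. Now: state=B, head=0, tape[-2..3]=001110 (head:   ^)
Step 7: in state B at pos 0, read 1 -> (B,1)->write 1,move L,goto C. Now: state=C, head=-1, tape[-2..3]=001110 (head:  ^)
Step 8: in state C at pos -1, read 0 -> (C,0)->write 0,move R,goto D. Now: state=D, head=0, tape[-2..3]=001110 (head:   ^)
Step 9: in state D at pos 0, read 1 -> (D,1)->write 1,move R,goto D. Now: state=D, head=1, tape[-2..3]=001110 (head:    ^)
Step 10: in state D at pos 1, read 1 -> (D,1)->write 1,move R,goto D. Now: state=D, head=2, tape[-2..3]=001110 (head:     ^)
Step 11: in state D at pos 2, read 1 -> (D,1)->write 1,move R,goto D. Now: state=D, head=3, tape[-2..4]=0011100 (head:      ^)
Step 12: in state D at pos 3, read 0 -> (D,0)->write 0,move R,goto B. Now: state=B, head=4, tape[-2..5]=00111000 (head:       ^)
Step 13: in state B at pos 4, read 0 -> (B,0)->write 1,move L,goto B. Now: state=B, head=3, tape[-2..5]=00111010 (head:      ^)
Step 14: in state B at pos 3, read 0 -> (B,0)->write 1,move L,goto B. Now: state=B, head=2, tape[-2..5]=00111110 (head:     ^)
Step 15: in state B at pos 2, read 1 -> (B,1)->write 1,move L,goto C. Now: state=C, head=1, tape[-2..5]=00111110 (head:    ^)
Cells containing 1 after step 15: {0, 1, 2, 3, 4} -> 5 cell(s)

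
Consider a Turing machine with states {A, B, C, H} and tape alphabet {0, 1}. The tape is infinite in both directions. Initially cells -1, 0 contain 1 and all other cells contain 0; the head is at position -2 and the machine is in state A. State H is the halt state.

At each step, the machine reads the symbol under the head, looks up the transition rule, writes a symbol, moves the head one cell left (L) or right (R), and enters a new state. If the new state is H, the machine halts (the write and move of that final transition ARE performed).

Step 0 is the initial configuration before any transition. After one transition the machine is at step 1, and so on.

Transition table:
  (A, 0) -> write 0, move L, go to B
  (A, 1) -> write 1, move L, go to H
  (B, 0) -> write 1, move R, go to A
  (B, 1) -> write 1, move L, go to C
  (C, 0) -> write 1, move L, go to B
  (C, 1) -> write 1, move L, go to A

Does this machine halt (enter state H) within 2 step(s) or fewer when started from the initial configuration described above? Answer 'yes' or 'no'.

Step 1: in state A at pos -2, read 0 -> (A,0)->write 0,move L,goto B. Now: state=B, head=-3, tape[-4..1]=000110 (head:  ^)
Step 2: in state B at pos -3, read 0 -> (B,0)->write 1,move R,goto A. Now: state=A, head=-2, tape[-4..1]=010110 (head:   ^)
After 2 step(s): state = A (not H) -> not halted within 2 -> no

Answer: no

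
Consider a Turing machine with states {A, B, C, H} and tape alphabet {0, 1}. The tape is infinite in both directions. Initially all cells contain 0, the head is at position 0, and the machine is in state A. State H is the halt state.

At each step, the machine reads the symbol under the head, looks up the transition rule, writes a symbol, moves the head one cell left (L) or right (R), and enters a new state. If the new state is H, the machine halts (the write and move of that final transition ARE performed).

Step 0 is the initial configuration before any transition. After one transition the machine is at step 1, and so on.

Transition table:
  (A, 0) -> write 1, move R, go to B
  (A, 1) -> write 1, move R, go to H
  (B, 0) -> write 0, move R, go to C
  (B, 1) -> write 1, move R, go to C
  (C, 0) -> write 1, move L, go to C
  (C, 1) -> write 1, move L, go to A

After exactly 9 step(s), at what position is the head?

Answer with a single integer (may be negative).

Answer: 1

Derivation:
Step 1: in state A at pos 0, read 0 -> (A,0)->write 1,move R,goto B. Now: state=B, head=1, tape[-1..2]=0100 (head:   ^)
Step 2: in state B at pos 1, read 0 -> (B,0)->write 0,move R,goto C. Now: state=C, head=2, tape[-1..3]=01000 (head:    ^)
Step 3: in state C at pos 2, read 0 -> (C,0)->write 1,move L,goto C. Now: state=C, head=1, tape[-1..3]=01010 (head:   ^)
Step 4: in state C at pos 1, read 0 -> (C,0)->write 1,move L,goto C. Now: state=C, head=0, tape[-1..3]=01110 (head:  ^)
Step 5: in state C at pos 0, read 1 -> (C,1)->write 1,move L,goto A. Now: state=A, head=-1, tape[-2..3]=001110 (head:  ^)
Step 6: in state A at pos -1, read 0 -> (A,0)->write 1,move R,goto B. Now: state=B, head=0, tape[-2..3]=011110 (head:   ^)
Step 7: in state B at pos 0, read 1 -> (B,1)->write 1,move R,goto C. Now: state=C, head=1, tape[-2..3]=011110 (head:    ^)
Step 8: in state C at pos 1, read 1 -> (C,1)->write 1,move L,goto A. Now: state=A, head=0, tape[-2..3]=011110 (head:   ^)
Step 9: in state A at pos 0, read 1 -> (A,1)->write 1,move R,goto H. Now: state=H, head=1, tape[-2..3]=011110 (head:    ^)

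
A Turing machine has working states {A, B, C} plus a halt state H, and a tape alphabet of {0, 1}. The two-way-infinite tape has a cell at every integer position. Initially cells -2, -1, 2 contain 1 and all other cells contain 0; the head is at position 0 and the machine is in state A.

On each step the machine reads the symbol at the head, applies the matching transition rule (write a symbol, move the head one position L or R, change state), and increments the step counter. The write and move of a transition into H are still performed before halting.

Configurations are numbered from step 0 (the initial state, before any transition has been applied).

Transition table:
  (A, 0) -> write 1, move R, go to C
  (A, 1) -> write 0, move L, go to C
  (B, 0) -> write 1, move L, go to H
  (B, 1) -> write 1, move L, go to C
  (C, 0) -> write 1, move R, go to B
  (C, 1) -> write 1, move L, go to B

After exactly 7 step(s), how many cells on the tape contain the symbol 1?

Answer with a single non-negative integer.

Answer: 5

Derivation:
Step 1: in state A at pos 0, read 0 -> (A,0)->write 1,move R,goto C. Now: state=C, head=1, tape[-3..3]=0111010 (head:     ^)
Step 2: in state C at pos 1, read 0 -> (C,0)->write 1,move R,goto B. Now: state=B, head=2, tape[-3..3]=0111110 (head:      ^)
Step 3: in state B at pos 2, read 1 -> (B,1)->write 1,move L,goto C. Now: state=C, head=1, tape[-3..3]=0111110 (head:     ^)
Step 4: in state C at pos 1, read 1 -> (C,1)->write 1,move L,goto B. Now: state=B, head=0, tape[-3..3]=0111110 (head:    ^)
Step 5: in state B at pos 0, read 1 -> (B,1)->write 1,move L,goto C. Now: state=C, head=-1, tape[-3..3]=0111110 (head:   ^)
Step 6: in state C at pos -1, read 1 -> (C,1)->write 1,move L,goto B. Now: state=B, head=-2, tape[-3..3]=0111110 (head:  ^)
Step 7: in state B at pos -2, read 1 -> (B,1)->write 1,move L,goto C. Now: state=C, head=-3, tape[-4..3]=00111110 (head:  ^)
Cells containing 1 after step 7: {-2, -1, 0, 1, 2} -> 5 cell(s)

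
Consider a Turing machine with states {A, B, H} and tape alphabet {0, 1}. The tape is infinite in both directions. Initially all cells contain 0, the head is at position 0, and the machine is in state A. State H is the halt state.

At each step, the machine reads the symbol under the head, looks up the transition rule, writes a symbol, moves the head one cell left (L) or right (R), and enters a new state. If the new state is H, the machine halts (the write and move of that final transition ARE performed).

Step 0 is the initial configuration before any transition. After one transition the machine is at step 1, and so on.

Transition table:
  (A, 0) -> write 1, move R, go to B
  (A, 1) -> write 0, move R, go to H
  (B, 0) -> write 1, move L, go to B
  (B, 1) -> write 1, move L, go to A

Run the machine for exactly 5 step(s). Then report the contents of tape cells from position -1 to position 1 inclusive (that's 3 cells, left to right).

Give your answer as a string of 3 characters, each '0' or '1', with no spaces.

Step 1: in state A at pos 0, read 0 -> (A,0)->write 1,move R,goto B. Now: state=B, head=1, tape[-1..2]=0100 (head:   ^)
Step 2: in state B at pos 1, read 0 -> (B,0)->write 1,move L,goto B. Now: state=B, head=0, tape[-1..2]=0110 (head:  ^)
Step 3: in state B at pos 0, read 1 -> (B,1)->write 1,move L,goto A. Now: state=A, head=-1, tape[-2..2]=00110 (head:  ^)
Step 4: in state A at pos -1, read 0 -> (A,0)->write 1,move R,goto B. Now: state=B, head=0, tape[-2..2]=01110 (head:   ^)
Step 5: in state B at pos 0, read 1 -> (B,1)->write 1,move L,goto A. Now: state=A, head=-1, tape[-2..2]=01110 (head:  ^)

Answer: 111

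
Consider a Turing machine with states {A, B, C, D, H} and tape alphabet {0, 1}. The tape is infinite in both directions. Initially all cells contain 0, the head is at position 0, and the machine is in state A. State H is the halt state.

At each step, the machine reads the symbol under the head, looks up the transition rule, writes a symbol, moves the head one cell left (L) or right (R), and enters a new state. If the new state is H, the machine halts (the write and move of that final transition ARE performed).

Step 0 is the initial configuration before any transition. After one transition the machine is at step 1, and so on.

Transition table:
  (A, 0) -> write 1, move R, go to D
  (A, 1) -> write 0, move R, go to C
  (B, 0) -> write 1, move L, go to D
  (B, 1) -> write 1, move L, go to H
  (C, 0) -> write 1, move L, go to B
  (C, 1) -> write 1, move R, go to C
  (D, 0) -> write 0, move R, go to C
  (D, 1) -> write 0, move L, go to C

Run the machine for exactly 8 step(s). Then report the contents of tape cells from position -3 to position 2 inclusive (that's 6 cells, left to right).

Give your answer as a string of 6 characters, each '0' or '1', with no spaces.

Answer: 011011

Derivation:
Step 1: in state A at pos 0, read 0 -> (A,0)->write 1,move R,goto D. Now: state=D, head=1, tape[-1..2]=0100 (head:   ^)
Step 2: in state D at pos 1, read 0 -> (D,0)->write 0,move R,goto C. Now: state=C, head=2, tape[-1..3]=01000 (head:    ^)
Step 3: in state C at pos 2, read 0 -> (C,0)->write 1,move L,goto B. Now: state=B, head=1, tape[-1..3]=01010 (head:   ^)
Step 4: in state B at pos 1, read 0 -> (B,0)->write 1,move L,goto D. Now: state=D, head=0, tape[-1..3]=01110 (head:  ^)
Step 5: in state D at pos 0, read 1 -> (D,1)->write 0,move L,goto C. Now: state=C, head=-1, tape[-2..3]=000110 (head:  ^)
Step 6: in state C at pos -1, read 0 -> (C,0)->write 1,move L,goto B. Now: state=B, head=-2, tape[-3..3]=0010110 (head:  ^)
Step 7: in state B at pos -2, read 0 -> (B,0)->write 1,move L,goto D. Now: state=D, head=-3, tape[-4..3]=00110110 (head:  ^)
Step 8: in state D at pos -3, read 0 -> (D,0)->write 0,move R,goto C. Now: state=C, head=-2, tape[-4..3]=00110110 (head:   ^)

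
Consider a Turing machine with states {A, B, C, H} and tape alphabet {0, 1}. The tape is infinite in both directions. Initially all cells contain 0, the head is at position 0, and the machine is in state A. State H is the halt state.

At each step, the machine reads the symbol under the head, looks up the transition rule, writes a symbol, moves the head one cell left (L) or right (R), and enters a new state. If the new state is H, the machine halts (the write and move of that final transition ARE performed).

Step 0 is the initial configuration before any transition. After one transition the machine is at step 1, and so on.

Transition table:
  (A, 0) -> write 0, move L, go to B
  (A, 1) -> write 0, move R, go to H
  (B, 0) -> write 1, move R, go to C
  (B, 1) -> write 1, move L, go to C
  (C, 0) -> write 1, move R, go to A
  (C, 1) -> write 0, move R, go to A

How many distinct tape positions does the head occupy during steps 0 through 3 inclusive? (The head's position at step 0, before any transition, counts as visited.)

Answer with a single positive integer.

Step 1: in state A at pos 0, read 0 -> (A,0)->write 0,move L,goto B. Now: state=B, head=-1, tape[-2..1]=0000 (head:  ^)
Step 2: in state B at pos -1, read 0 -> (B,0)->write 1,move R,goto C. Now: state=C, head=0, tape[-2..1]=0100 (head:   ^)
Step 3: in state C at pos 0, read 0 -> (C,0)->write 1,move R,goto A. Now: state=A, head=1, tape[-2..2]=01100 (head:    ^)
Head positions at steps 0..3: starting at 0, distinct positions visited = {-1, 0, 1} -> 3 position(s)

Answer: 3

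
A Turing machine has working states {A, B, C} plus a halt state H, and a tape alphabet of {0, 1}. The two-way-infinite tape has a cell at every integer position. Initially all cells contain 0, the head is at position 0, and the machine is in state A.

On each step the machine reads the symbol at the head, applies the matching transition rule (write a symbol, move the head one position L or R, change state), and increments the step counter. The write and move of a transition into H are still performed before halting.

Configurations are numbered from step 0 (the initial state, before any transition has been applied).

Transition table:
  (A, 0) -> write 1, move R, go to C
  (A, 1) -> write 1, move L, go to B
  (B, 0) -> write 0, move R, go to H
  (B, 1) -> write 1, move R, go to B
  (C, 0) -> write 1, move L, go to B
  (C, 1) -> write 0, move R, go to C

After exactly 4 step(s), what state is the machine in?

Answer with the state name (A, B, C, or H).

Answer: B

Derivation:
Step 1: in state A at pos 0, read 0 -> (A,0)->write 1,move R,goto C. Now: state=C, head=1, tape[-1..2]=0100 (head:   ^)
Step 2: in state C at pos 1, read 0 -> (C,0)->write 1,move L,goto B. Now: state=B, head=0, tape[-1..2]=0110 (head:  ^)
Step 3: in state B at pos 0, read 1 -> (B,1)->write 1,move R,goto B. Now: state=B, head=1, tape[-1..2]=0110 (head:   ^)
Step 4: in state B at pos 1, read 1 -> (B,1)->write 1,move R,goto B. Now: state=B, head=2, tape[-1..3]=01100 (head:    ^)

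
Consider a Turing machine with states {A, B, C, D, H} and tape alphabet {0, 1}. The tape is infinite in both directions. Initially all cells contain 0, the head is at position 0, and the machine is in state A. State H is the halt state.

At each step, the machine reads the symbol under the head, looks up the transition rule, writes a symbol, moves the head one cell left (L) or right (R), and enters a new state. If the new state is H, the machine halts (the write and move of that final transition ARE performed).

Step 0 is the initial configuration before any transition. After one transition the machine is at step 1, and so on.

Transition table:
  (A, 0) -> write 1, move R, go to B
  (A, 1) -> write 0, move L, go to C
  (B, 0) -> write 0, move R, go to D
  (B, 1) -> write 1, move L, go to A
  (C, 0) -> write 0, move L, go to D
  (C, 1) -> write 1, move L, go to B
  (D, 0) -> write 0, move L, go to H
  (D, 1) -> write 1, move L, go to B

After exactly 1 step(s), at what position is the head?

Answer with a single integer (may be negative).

Step 1: in state A at pos 0, read 0 -> (A,0)->write 1,move R,goto B. Now: state=B, head=1, tape[-1..2]=0100 (head:   ^)

Answer: 1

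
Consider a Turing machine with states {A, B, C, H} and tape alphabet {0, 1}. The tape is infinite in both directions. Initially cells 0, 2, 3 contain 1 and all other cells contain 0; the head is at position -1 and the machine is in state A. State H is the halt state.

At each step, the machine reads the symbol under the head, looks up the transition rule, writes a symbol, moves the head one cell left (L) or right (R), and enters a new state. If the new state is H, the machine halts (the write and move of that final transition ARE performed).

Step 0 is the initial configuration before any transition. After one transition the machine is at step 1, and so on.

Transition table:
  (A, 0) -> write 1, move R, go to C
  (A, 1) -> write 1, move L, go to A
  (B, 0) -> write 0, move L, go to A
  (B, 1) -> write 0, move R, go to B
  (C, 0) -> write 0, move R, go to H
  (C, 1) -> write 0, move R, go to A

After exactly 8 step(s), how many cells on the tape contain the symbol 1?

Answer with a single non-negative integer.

Answer: 4

Derivation:
Step 1: in state A at pos -1, read 0 -> (A,0)->write 1,move R,goto C. Now: state=C, head=0, tape[-2..4]=0110110 (head:   ^)
Step 2: in state C at pos 0, read 1 -> (C,1)->write 0,move R,goto A. Now: state=A, head=1, tape[-2..4]=0100110 (head:    ^)
Step 3: in state A at pos 1, read 0 -> (A,0)->write 1,move R,goto C. Now: state=C, head=2, tape[-2..4]=0101110 (head:     ^)
Step 4: in state C at pos 2, read 1 -> (C,1)->write 0,move R,goto A. Now: state=A, head=3, tape[-2..4]=0101010 (head:      ^)
Step 5: in state A at pos 3, read 1 -> (A,1)->write 1,move L,goto A. Now: state=A, head=2, tape[-2..4]=0101010 (head:     ^)
Step 6: in state A at pos 2, read 0 -> (A,0)->write 1,move R,goto C. Now: state=C, head=3, tape[-2..4]=0101110 (head:      ^)
Step 7: in state C at pos 3, read 1 -> (C,1)->write 0,move R,goto A. Now: state=A, head=4, tape[-2..5]=01011000 (head:       ^)
Step 8: in state A at pos 4, read 0 -> (A,0)->write 1,move R,goto C. Now: state=C, head=5, tape[-2..6]=010110100 (head:        ^)
Cells containing 1 after step 8: {-1, 1, 2, 4} -> 4 cell(s)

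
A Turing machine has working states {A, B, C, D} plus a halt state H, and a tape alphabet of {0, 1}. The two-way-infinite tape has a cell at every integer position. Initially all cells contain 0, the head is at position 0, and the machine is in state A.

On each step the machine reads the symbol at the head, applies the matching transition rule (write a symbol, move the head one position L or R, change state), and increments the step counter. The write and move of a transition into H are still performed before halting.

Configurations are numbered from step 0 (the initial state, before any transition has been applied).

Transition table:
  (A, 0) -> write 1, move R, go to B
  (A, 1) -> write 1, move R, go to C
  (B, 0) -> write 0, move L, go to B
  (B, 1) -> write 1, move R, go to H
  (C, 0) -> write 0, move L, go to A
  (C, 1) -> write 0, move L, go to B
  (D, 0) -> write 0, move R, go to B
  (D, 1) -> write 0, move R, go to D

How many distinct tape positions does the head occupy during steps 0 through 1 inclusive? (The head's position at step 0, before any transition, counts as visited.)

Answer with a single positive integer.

Step 1: in state A at pos 0, read 0 -> (A,0)->write 1,move R,goto B. Now: state=B, head=1, tape[-1..2]=0100 (head:   ^)
Head positions at steps 0..1: starting at 0, distinct positions visited = {0, 1} -> 2 position(s)

Answer: 2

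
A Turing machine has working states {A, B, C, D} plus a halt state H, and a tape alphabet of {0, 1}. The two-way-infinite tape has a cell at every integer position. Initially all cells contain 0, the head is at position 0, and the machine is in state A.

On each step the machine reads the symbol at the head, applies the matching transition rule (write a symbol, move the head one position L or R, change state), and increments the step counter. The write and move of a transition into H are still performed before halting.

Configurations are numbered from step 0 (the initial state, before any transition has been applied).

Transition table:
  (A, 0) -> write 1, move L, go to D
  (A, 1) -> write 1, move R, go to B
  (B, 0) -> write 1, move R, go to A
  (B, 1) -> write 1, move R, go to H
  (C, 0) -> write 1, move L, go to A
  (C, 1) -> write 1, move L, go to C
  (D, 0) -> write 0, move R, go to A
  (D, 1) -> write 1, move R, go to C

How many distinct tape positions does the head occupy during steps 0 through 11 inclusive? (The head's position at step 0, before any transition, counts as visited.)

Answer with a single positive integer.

Answer: 6

Derivation:
Step 1: in state A at pos 0, read 0 -> (A,0)->write 1,move L,goto D. Now: state=D, head=-1, tape[-2..1]=0010 (head:  ^)
Step 2: in state D at pos -1, read 0 -> (D,0)->write 0,move R,goto A. Now: state=A, head=0, tape[-2..1]=0010 (head:   ^)
Step 3: in state A at pos 0, read 1 -> (A,1)->write 1,move R,goto B. Now: state=B, head=1, tape[-2..2]=00100 (head:    ^)
Step 4: in state B at pos 1, read 0 -> (B,0)->write 1,move R,goto A. Now: state=A, head=2, tape[-2..3]=001100 (head:     ^)
Step 5: in state A at pos 2, read 0 -> (A,0)->write 1,move L,goto D. Now: state=D, head=1, tape[-2..3]=001110 (head:    ^)
Step 6: in state D at pos 1, read 1 -> (D,1)->write 1,move R,goto C. Now: state=C, head=2, tape[-2..3]=001110 (head:     ^)
Step 7: in state C at pos 2, read 1 -> (C,1)->write 1,move L,goto C. Now: state=C, head=1, tape[-2..3]=001110 (head:    ^)
Step 8: in state C at pos 1, read 1 -> (C,1)->write 1,move L,goto C. Now: state=C, head=0, tape[-2..3]=001110 (head:   ^)
Step 9: in state C at pos 0, read 1 -> (C,1)->write 1,move L,goto C. Now: state=C, head=-1, tape[-2..3]=001110 (head:  ^)
Step 10: in state C at pos -1, read 0 -> (C,0)->write 1,move L,goto A. Now: state=A, head=-2, tape[-3..3]=0011110 (head:  ^)
Step 11: in state A at pos -2, read 0 -> (A,0)->write 1,move L,goto D. Now: state=D, head=-3, tape[-4..3]=00111110 (head:  ^)
Head positions at steps 0..11: starting at 0, distinct positions visited = {-3, -2, -1, 0, 1, 2} -> 6 position(s)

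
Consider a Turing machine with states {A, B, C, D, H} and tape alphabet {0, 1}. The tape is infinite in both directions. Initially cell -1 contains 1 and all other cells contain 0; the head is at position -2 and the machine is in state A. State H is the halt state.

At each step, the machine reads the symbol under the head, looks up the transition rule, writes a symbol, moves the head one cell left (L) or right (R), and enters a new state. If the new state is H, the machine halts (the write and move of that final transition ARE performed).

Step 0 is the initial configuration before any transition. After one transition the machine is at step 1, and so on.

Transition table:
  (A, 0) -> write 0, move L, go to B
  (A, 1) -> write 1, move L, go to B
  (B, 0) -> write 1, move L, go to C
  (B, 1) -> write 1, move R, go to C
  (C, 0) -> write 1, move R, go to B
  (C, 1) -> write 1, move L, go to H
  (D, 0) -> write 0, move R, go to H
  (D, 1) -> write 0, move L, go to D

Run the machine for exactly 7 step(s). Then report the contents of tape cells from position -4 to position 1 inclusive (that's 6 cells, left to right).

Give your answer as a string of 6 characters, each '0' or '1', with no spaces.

Answer: 111110

Derivation:
Step 1: in state A at pos -2, read 0 -> (A,0)->write 0,move L,goto B. Now: state=B, head=-3, tape[-4..0]=00010 (head:  ^)
Step 2: in state B at pos -3, read 0 -> (B,0)->write 1,move L,goto C. Now: state=C, head=-4, tape[-5..0]=001010 (head:  ^)
Step 3: in state C at pos -4, read 0 -> (C,0)->write 1,move R,goto B. Now: state=B, head=-3, tape[-5..0]=011010 (head:   ^)
Step 4: in state B at pos -3, read 1 -> (B,1)->write 1,move R,goto C. Now: state=C, head=-2, tape[-5..0]=011010 (head:    ^)
Step 5: in state C at pos -2, read 0 -> (C,0)->write 1,move R,goto B. Now: state=B, head=-1, tape[-5..0]=011110 (head:     ^)
Step 6: in state B at pos -1, read 1 -> (B,1)->write 1,move R,goto C. Now: state=C, head=0, tape[-5..1]=0111100 (head:      ^)
Step 7: in state C at pos 0, read 0 -> (C,0)->write 1,move R,goto B. Now: state=B, head=1, tape[-5..2]=01111100 (head:       ^)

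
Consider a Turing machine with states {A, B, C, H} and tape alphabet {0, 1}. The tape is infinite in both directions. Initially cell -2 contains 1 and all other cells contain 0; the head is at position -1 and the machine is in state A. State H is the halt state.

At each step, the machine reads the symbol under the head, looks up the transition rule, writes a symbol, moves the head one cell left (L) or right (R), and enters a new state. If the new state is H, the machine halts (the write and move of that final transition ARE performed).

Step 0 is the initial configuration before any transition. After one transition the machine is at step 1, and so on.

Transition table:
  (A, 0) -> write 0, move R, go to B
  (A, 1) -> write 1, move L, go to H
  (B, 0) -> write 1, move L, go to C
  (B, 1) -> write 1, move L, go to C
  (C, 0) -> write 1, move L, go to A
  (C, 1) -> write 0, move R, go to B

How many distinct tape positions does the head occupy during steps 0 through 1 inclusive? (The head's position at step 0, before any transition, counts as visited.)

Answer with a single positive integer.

Step 1: in state A at pos -1, read 0 -> (A,0)->write 0,move R,goto B. Now: state=B, head=0, tape[-3..1]=01000 (head:    ^)
Head positions at steps 0..1: starting at -1, distinct positions visited = {-1, 0} -> 2 position(s)

Answer: 2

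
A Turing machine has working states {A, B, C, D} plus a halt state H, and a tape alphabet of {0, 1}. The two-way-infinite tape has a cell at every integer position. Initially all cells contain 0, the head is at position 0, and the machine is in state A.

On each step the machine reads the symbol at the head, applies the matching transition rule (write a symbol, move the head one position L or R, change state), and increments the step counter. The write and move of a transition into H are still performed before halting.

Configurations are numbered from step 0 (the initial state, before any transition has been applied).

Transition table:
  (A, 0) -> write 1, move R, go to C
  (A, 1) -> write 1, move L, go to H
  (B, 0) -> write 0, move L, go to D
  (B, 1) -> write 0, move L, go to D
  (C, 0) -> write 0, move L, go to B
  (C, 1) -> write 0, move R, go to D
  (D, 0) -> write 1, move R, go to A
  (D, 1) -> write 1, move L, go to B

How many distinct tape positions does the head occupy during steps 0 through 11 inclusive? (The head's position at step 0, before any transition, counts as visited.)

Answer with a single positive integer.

Answer: 5

Derivation:
Step 1: in state A at pos 0, read 0 -> (A,0)->write 1,move R,goto C. Now: state=C, head=1, tape[-1..2]=0100 (head:   ^)
Step 2: in state C at pos 1, read 0 -> (C,0)->write 0,move L,goto B. Now: state=B, head=0, tape[-1..2]=0100 (head:  ^)
Step 3: in state B at pos 0, read 1 -> (B,1)->write 0,move L,goto D. Now: state=D, head=-1, tape[-2..2]=00000 (head:  ^)
Step 4: in state D at pos -1, read 0 -> (D,0)->write 1,move R,goto A. Now: state=A, head=0, tape[-2..2]=01000 (head:   ^)
Step 5: in state A at pos 0, read 0 -> (A,0)->write 1,move R,goto C. Now: state=C, head=1, tape[-2..2]=01100 (head:    ^)
Step 6: in state C at pos 1, read 0 -> (C,0)->write 0,move L,goto B. Now: state=B, head=0, tape[-2..2]=01100 (head:   ^)
Step 7: in state B at pos 0, read 1 -> (B,1)->write 0,move L,goto D. Now: state=D, head=-1, tape[-2..2]=01000 (head:  ^)
Step 8: in state D at pos -1, read 1 -> (D,1)->write 1,move L,goto B. Now: state=B, head=-2, tape[-3..2]=001000 (head:  ^)
Step 9: in state B at pos -2, read 0 -> (B,0)->write 0,move L,goto D. Now: state=D, head=-3, tape[-4..2]=0001000 (head:  ^)
Step 10: in state D at pos -3, read 0 -> (D,0)->write 1,move R,goto A. Now: state=A, head=-2, tape[-4..2]=0101000 (head:   ^)
Step 11: in state A at pos -2, read 0 -> (A,0)->write 1,move R,goto C. Now: state=C, head=-1, tape[-4..2]=0111000 (head:    ^)
Head positions at steps 0..11: starting at 0, distinct positions visited = {-3, -2, -1, 0, 1} -> 5 position(s)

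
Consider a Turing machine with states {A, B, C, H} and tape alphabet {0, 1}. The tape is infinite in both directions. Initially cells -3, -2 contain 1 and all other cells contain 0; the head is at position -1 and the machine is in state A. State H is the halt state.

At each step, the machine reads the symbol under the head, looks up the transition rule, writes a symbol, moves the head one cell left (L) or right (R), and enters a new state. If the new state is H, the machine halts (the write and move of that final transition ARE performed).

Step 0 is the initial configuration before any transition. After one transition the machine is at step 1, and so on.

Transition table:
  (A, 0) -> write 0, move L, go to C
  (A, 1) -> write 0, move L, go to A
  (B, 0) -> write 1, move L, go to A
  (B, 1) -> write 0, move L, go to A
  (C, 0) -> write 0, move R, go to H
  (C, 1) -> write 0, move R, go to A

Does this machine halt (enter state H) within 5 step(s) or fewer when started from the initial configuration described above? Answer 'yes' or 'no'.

Answer: yes

Derivation:
Step 1: in state A at pos -1, read 0 -> (A,0)->write 0,move L,goto C. Now: state=C, head=-2, tape[-4..0]=01100 (head:   ^)
Step 2: in state C at pos -2, read 1 -> (C,1)->write 0,move R,goto A. Now: state=A, head=-1, tape[-4..0]=01000 (head:    ^)
Step 3: in state A at pos -1, read 0 -> (A,0)->write 0,move L,goto C. Now: state=C, head=-2, tape[-4..0]=01000 (head:   ^)
Step 4: in state C at pos -2, read 0 -> (C,0)->write 0,move R,goto H. Now: state=H, head=-1, tape[-4..0]=01000 (head:    ^)
State H reached at step 4; 4 <= 5 -> yes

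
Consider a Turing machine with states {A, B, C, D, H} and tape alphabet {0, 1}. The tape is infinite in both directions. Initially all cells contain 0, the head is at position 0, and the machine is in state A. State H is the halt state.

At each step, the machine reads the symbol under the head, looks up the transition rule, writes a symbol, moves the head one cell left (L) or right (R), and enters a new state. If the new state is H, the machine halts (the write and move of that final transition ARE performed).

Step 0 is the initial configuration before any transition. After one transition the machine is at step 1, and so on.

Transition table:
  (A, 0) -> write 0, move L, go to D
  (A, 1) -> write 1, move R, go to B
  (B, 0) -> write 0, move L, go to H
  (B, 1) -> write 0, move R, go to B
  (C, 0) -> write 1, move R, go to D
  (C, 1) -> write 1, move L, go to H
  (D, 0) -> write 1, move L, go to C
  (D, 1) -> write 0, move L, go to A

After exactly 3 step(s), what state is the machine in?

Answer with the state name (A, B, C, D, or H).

Step 1: in state A at pos 0, read 0 -> (A,0)->write 0,move L,goto D. Now: state=D, head=-1, tape[-2..1]=0000 (head:  ^)
Step 2: in state D at pos -1, read 0 -> (D,0)->write 1,move L,goto C. Now: state=C, head=-2, tape[-3..1]=00100 (head:  ^)
Step 3: in state C at pos -2, read 0 -> (C,0)->write 1,move R,goto D. Now: state=D, head=-1, tape[-3..1]=01100 (head:   ^)

Answer: D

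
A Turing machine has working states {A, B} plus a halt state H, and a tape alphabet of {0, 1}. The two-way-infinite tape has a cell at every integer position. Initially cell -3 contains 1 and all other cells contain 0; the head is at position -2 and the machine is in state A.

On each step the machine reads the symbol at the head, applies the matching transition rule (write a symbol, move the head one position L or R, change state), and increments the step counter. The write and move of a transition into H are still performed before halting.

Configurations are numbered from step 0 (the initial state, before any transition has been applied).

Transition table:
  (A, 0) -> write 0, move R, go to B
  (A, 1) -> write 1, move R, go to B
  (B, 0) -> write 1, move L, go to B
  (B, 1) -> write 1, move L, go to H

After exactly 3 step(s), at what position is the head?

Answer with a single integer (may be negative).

Answer: -3

Derivation:
Step 1: in state A at pos -2, read 0 -> (A,0)->write 0,move R,goto B. Now: state=B, head=-1, tape[-4..0]=01000 (head:    ^)
Step 2: in state B at pos -1, read 0 -> (B,0)->write 1,move L,goto B. Now: state=B, head=-2, tape[-4..0]=01010 (head:   ^)
Step 3: in state B at pos -2, read 0 -> (B,0)->write 1,move L,goto B. Now: state=B, head=-3, tape[-4..0]=01110 (head:  ^)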